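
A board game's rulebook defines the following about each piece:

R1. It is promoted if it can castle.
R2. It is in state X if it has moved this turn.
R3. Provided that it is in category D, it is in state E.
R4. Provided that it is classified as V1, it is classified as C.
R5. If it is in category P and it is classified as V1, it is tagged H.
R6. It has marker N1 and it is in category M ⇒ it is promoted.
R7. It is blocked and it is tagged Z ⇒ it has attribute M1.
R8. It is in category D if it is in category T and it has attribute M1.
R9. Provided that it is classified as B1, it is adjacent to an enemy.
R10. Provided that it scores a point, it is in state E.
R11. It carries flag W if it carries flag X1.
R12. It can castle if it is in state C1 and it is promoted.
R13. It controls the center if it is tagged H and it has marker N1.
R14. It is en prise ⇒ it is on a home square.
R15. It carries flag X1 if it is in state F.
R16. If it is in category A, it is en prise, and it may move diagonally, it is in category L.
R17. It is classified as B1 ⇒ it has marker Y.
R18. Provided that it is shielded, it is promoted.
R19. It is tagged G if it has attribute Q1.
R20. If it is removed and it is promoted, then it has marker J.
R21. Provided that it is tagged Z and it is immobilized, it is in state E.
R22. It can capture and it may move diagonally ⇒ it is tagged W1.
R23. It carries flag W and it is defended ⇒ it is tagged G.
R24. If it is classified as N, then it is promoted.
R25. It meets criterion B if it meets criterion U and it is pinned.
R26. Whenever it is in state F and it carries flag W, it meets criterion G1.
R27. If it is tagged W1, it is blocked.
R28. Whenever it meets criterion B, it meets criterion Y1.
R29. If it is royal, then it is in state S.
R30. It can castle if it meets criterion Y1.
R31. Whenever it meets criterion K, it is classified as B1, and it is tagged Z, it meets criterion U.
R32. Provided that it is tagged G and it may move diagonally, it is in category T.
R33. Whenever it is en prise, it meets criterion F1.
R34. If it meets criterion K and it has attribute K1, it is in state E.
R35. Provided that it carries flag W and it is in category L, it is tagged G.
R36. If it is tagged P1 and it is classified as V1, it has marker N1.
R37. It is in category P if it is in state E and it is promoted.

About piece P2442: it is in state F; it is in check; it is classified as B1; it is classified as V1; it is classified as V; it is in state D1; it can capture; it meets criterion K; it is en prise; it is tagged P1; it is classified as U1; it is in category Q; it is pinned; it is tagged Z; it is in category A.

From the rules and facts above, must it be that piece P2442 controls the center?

No

Forward chaining from the given facts derives: is classified as C, is adjacent to an enemy, is on a home square, carries flag X1, has marker Y, meets criterion U, meets criterion F1, has marker N1, carries flag W, meets criterion B, meets criterion G1, meets criterion Y1, can castle, is promoted.
The only rule concluding "it controls the center" is R13, which needs "it is tagged H"; that is never established.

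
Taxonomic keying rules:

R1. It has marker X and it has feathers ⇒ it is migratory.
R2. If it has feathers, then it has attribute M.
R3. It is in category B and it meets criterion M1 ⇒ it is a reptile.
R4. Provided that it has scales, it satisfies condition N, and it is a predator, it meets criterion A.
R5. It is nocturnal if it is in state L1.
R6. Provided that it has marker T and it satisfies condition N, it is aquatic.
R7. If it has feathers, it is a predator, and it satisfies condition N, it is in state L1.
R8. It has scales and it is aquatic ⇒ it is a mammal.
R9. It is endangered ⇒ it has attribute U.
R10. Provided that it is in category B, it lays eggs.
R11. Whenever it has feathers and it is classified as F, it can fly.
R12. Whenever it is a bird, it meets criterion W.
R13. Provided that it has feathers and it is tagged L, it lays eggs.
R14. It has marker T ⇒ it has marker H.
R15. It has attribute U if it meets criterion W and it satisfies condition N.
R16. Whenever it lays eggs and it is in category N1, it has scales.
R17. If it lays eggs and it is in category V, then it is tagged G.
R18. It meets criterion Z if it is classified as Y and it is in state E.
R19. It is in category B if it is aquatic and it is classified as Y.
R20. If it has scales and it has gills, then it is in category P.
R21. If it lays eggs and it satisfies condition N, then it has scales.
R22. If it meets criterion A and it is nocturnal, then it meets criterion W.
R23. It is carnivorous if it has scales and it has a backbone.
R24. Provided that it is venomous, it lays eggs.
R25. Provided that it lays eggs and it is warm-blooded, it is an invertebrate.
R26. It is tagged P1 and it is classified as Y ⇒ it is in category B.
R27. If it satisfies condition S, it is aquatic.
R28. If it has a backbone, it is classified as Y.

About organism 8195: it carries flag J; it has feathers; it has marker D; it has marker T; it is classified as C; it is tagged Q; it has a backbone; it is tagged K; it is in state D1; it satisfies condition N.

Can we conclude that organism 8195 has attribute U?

Forward chaining from the given facts derives: has attribute M, is aquatic, has marker H, is classified as Y, is in category B, lays eggs, has scales, is carnivorous, is a mammal.
Rules concluding "it has attribute U": R9 needs "it is endangered"; R15 needs "it meets criterion W" — none of these are established.

No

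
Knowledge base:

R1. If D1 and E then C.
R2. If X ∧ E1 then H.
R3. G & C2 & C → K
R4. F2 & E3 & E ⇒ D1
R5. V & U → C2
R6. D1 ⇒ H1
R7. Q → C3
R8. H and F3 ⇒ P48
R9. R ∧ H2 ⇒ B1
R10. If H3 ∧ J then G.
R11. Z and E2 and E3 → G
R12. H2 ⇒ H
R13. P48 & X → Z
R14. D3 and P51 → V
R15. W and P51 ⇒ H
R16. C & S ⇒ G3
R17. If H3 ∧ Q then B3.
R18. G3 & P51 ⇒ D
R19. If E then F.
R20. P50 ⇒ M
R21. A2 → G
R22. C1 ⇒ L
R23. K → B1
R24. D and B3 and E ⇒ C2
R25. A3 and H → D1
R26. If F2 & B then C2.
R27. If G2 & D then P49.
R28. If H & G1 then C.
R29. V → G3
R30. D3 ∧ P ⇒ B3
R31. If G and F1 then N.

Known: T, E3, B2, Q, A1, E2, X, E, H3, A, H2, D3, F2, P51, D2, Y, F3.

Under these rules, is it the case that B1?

Yes

D1  (by R4: F2, E3, E)
H  (by R12: H2)
V  (by R14: D3, P51)
B3  (by R17: H3, Q)
G3  (by R29: V)
C  (by R1: D1, E)
P48  (by R8: H, F3)
Z  (by R13: P48, X)
D  (by R18: G3, P51)
C2  (by R24: D, B3, E)
G  (by R11: Z, E2, E3)
K  (by R3: G, C2, C)
B1  (by R23: K)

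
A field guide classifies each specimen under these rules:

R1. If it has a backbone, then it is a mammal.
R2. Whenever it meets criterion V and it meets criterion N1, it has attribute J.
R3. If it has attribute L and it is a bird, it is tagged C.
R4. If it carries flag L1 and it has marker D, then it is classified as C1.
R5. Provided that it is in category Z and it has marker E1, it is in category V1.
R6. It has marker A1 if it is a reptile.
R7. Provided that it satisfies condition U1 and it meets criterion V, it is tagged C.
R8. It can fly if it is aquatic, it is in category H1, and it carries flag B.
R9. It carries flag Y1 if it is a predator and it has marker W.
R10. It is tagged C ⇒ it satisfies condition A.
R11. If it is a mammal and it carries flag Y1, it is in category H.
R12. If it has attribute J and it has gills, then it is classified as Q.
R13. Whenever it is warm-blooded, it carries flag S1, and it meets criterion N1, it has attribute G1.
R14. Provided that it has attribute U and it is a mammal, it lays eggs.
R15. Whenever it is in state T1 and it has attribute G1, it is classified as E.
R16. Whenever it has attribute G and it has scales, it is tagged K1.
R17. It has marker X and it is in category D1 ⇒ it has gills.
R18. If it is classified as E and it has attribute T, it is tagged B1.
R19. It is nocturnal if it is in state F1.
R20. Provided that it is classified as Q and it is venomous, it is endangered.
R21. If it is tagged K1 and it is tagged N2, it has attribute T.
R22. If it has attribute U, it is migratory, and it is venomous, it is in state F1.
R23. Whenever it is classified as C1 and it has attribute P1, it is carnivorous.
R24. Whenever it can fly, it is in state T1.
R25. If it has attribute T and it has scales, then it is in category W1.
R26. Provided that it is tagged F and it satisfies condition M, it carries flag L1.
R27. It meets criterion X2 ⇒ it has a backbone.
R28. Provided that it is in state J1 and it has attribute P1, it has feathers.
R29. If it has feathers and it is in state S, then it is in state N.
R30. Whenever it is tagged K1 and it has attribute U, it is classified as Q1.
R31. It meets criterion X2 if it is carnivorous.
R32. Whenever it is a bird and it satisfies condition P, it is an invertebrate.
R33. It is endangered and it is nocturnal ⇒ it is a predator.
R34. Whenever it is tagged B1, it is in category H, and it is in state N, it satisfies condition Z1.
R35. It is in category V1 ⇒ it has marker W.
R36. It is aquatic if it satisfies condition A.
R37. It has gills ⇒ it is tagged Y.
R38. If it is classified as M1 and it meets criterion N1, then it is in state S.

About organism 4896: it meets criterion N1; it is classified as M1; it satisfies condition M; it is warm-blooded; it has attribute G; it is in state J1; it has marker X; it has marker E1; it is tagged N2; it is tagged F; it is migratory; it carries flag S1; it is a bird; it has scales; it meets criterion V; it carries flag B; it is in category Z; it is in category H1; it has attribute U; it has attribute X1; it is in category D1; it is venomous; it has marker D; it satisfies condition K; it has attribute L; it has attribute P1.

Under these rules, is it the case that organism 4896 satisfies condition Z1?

By R2 (it meets criterion V, it meets criterion N1): it has attribute J.
By R3 (it has attribute L, it is a bird): it is tagged C.
By R5 (it is in category Z, it has marker E1): it is in category V1.
By R10 (it is tagged C): it satisfies condition A.
By R13 (it is warm-blooded, it carries flag S1, it meets criterion N1): it has attribute G1.
By R16 (it has attribute G, it has scales): it is tagged K1.
By R17 (it has marker X, it is in category D1): it has gills.
By R21 (it is tagged K1, it is tagged N2): it has attribute T.
By R22 (it has attribute U, it is migratory, it is venomous): it is in state F1.
By R26 (it is tagged F, it satisfies condition M): it carries flag L1.
By R28 (it is in state J1, it has attribute P1): it has feathers.
By R35 (it is in category V1): it has marker W.
By R36 (it satisfies condition A): it is aquatic.
By R38 (it is classified as M1, it meets criterion N1): it is in state S.
By R4 (it carries flag L1, it has marker D): it is classified as C1.
By R8 (it is aquatic, it is in category H1, it carries flag B): it can fly.
By R12 (it has attribute J, it has gills): it is classified as Q.
By R19 (it is in state F1): it is nocturnal.
By R20 (it is classified as Q, it is venomous): it is endangered.
By R23 (it is classified as C1, it has attribute P1): it is carnivorous.
By R24 (it can fly): it is in state T1.
By R29 (it has feathers, it is in state S): it is in state N.
By R31 (it is carnivorous): it meets criterion X2.
By R33 (it is endangered, it is nocturnal): it is a predator.
By R9 (it is a predator, it has marker W): it carries flag Y1.
By R15 (it is in state T1, it has attribute G1): it is classified as E.
By R18 (it is classified as E, it has attribute T): it is tagged B1.
By R27 (it meets criterion X2): it has a backbone.
By R1 (it has a backbone): it is a mammal.
By R11 (it is a mammal, it carries flag Y1): it is in category H.
By R34 (it is tagged B1, it is in category H, it is in state N): it satisfies condition Z1.

Yes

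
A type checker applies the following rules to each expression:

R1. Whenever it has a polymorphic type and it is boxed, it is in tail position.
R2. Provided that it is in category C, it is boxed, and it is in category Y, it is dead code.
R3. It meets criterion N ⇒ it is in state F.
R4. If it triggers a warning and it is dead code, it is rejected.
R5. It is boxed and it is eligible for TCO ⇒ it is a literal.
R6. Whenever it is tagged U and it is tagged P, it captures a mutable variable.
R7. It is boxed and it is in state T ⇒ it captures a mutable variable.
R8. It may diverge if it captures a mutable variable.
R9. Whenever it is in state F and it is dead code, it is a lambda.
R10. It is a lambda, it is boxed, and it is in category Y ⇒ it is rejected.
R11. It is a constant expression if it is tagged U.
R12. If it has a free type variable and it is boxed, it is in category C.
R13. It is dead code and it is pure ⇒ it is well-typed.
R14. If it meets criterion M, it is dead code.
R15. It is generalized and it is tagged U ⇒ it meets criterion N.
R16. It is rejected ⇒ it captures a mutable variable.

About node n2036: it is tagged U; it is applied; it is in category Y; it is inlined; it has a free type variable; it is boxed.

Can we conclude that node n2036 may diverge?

Forward chaining from the given facts derives: is a constant expression, is in category C, is dead code.
The only rule concluding "it may diverge" is R8, which needs "it captures a mutable variable"; that is never established.

No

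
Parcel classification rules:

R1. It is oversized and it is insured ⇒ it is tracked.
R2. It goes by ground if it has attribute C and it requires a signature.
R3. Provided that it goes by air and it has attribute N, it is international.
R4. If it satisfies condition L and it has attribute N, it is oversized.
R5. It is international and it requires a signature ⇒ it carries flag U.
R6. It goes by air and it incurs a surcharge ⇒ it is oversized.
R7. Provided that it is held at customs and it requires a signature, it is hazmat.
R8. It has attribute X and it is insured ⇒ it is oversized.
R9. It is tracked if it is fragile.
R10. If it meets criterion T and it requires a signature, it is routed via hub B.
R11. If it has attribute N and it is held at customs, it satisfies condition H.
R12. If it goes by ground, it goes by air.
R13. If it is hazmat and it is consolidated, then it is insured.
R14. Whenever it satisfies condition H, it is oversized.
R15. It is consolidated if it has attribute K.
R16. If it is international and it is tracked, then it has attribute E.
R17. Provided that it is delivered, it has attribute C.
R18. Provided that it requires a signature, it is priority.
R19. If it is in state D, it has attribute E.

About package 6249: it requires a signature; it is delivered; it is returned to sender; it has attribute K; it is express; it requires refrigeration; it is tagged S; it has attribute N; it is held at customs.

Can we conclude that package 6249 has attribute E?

Yes

By R7 (it is held at customs, it requires a signature): it is hazmat.
By R11 (it has attribute N, it is held at customs): it satisfies condition H.
By R14 (it satisfies condition H): it is oversized.
By R15 (it has attribute K): it is consolidated.
By R17 (it is delivered): it has attribute C.
By R2 (it has attribute C, it requires a signature): it goes by ground.
By R12 (it goes by ground): it goes by air.
By R13 (it is hazmat, it is consolidated): it is insured.
By R1 (it is oversized, it is insured): it is tracked.
By R3 (it goes by air, it has attribute N): it is international.
By R16 (it is international, it is tracked): it has attribute E.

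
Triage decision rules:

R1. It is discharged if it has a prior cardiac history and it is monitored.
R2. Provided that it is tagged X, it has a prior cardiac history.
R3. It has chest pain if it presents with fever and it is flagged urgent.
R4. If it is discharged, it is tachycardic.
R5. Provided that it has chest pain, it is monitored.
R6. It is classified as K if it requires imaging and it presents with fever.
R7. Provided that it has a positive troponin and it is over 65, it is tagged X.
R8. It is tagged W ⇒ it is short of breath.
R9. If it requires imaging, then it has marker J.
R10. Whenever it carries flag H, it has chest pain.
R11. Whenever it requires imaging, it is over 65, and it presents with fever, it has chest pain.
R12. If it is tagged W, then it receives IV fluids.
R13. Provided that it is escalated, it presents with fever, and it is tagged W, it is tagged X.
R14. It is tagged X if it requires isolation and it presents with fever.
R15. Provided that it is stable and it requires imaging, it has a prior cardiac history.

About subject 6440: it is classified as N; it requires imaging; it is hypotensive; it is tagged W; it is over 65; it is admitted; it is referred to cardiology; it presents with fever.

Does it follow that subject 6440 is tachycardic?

No

Forward chaining from the given facts derives: is classified as K, is short of breath, has marker J, has chest pain, receives IV fluids, is monitored.
The only rule concluding "it is tachycardic" is R4, which needs "it is discharged"; that is never established.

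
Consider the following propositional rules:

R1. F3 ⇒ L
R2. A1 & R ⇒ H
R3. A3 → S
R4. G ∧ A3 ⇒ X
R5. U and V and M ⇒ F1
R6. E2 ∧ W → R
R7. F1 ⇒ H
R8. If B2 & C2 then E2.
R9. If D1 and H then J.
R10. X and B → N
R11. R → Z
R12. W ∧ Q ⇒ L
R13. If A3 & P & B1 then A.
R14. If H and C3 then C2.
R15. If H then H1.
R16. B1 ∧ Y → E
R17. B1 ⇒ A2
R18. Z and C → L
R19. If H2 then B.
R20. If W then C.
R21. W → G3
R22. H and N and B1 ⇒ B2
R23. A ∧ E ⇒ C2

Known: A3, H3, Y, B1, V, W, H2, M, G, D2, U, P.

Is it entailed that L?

X  (by R4: G, A3)
F1  (by R5: U, V, M)
H  (by R7: F1)
A  (by R13: A3, P, B1)
E  (by R16: B1, Y)
B  (by R19: H2)
C  (by R20: W)
C2  (by R23: A, E)
N  (by R10: X, B)
B2  (by R22: H, N, B1)
E2  (by R8: B2, C2)
R  (by R6: E2, W)
Z  (by R11: R)
L  (by R18: Z, C)

Yes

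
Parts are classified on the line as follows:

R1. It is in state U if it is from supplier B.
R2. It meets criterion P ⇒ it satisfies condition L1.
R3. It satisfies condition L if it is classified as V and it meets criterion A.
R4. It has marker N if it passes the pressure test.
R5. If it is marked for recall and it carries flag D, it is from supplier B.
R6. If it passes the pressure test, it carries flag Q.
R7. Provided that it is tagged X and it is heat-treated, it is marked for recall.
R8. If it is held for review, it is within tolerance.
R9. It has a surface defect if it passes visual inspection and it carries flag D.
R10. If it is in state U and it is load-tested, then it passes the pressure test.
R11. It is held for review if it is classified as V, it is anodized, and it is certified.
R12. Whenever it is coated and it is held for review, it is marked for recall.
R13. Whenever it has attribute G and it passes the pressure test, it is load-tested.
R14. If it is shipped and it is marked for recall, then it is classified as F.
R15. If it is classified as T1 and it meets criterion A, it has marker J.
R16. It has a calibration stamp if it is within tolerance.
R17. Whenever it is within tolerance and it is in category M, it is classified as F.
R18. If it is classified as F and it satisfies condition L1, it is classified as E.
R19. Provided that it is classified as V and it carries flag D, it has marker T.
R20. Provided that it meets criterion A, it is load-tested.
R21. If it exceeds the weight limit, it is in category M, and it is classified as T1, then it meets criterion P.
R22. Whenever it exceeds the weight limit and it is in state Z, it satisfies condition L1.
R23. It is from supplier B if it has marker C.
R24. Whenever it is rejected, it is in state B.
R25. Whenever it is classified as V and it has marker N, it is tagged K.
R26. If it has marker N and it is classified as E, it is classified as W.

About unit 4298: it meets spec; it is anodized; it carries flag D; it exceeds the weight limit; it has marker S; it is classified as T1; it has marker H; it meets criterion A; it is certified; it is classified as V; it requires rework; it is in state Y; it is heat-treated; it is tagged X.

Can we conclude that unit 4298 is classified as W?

Forward chaining from the given facts derives: satisfies condition L, is marked for recall, is held for review, has marker J, has marker T, is load-tested, is from supplier B, is within tolerance, has a calibration stamp, is in state U, passes the pressure test, has marker N, carries flag Q, is tagged K.
The only rule concluding "it is classified as W" is R26, which needs "it is classified as E"; that is never established.

No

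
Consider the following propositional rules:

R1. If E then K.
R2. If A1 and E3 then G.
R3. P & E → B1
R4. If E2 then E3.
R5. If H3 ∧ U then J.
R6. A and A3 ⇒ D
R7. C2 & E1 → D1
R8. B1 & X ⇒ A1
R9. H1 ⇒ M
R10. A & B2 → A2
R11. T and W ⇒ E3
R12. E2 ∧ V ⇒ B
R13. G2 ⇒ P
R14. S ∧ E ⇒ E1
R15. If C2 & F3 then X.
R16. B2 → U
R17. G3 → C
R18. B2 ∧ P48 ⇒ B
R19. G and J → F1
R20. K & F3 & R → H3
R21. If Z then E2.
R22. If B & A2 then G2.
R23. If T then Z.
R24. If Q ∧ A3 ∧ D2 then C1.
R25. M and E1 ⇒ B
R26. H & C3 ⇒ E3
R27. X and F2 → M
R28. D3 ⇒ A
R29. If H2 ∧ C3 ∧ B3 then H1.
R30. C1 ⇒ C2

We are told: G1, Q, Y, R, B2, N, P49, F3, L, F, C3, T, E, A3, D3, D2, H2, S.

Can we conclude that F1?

Forward chaining from the given facts derives: K, E1, U, H3, Z, C1, A, C2, J, D, D1, A2, X, E2, E3.
The only rule concluding F1 is R19, which needs G; that is never established.

No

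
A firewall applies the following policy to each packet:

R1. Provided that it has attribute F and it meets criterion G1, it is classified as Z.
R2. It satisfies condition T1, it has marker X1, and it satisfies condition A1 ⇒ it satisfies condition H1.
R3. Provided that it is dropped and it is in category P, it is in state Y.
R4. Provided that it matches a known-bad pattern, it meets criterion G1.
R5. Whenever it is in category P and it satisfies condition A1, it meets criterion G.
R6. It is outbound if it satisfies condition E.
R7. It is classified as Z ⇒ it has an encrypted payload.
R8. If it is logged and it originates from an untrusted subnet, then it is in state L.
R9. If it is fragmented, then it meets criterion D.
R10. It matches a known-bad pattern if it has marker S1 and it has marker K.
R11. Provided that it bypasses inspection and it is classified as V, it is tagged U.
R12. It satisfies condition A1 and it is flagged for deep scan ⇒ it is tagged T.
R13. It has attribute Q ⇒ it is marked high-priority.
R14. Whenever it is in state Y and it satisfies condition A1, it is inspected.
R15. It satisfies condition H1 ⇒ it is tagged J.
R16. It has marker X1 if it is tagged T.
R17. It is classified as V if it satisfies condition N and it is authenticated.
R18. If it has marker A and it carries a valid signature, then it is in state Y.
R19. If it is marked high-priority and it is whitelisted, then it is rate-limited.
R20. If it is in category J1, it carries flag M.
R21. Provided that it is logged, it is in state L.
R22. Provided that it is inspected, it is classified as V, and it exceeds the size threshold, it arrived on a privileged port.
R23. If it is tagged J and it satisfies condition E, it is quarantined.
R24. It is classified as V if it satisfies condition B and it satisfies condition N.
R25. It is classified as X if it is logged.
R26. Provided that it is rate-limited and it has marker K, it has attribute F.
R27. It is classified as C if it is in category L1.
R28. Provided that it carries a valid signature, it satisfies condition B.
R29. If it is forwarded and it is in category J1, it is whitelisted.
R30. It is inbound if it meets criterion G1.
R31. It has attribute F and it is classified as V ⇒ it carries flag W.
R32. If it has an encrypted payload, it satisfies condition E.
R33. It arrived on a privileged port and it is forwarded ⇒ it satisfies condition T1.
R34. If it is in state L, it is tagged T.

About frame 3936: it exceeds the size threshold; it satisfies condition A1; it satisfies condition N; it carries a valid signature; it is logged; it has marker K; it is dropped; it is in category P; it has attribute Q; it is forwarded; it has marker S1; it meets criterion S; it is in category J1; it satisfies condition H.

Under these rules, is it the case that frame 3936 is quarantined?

By R3 (it is dropped, it is in category P): it is in state Y.
By R10 (it has marker S1, it has marker K): it matches a known-bad pattern.
By R13 (it has attribute Q): it is marked high-priority.
By R14 (it is in state Y, it satisfies condition A1): it is inspected.
By R21 (it is logged): it is in state L.
By R28 (it carries a valid signature): it satisfies condition B.
By R29 (it is forwarded, it is in category J1): it is whitelisted.
By R34 (it is in state L): it is tagged T.
By R4 (it matches a known-bad pattern): it meets criterion G1.
By R16 (it is tagged T): it has marker X1.
By R19 (it is marked high-priority, it is whitelisted): it is rate-limited.
By R24 (it satisfies condition B, it satisfies condition N): it is classified as V.
By R26 (it is rate-limited, it has marker K): it has attribute F.
By R1 (it has attribute F, it meets criterion G1): it is classified as Z.
By R7 (it is classified as Z): it has an encrypted payload.
By R22 (it is inspected, it is classified as V, it exceeds the size threshold): it arrived on a privileged port.
By R32 (it has an encrypted payload): it satisfies condition E.
By R33 (it arrived on a privileged port, it is forwarded): it satisfies condition T1.
By R2 (it satisfies condition T1, it has marker X1, it satisfies condition A1): it satisfies condition H1.
By R15 (it satisfies condition H1): it is tagged J.
By R23 (it is tagged J, it satisfies condition E): it is quarantined.

Yes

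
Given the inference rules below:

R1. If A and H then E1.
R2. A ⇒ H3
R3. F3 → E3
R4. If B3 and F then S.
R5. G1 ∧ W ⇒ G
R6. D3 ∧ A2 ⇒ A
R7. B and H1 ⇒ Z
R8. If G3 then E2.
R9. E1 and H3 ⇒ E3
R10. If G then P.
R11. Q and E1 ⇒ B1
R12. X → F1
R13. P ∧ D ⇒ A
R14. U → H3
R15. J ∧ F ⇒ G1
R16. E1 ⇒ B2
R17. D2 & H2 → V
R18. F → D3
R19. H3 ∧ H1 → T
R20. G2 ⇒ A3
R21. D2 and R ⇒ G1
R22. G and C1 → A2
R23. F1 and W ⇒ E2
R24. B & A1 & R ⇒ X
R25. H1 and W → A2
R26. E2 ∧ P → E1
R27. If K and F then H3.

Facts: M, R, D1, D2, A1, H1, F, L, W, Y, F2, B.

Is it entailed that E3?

Yes

D3  (by R18: F)
G1  (by R21: D2, R)
X  (by R24: B, A1, R)
A2  (by R25: H1, W)
G  (by R5: G1, W)
A  (by R6: D3, A2)
P  (by R10: G)
F1  (by R12: X)
E2  (by R23: F1, W)
E1  (by R26: E2, P)
H3  (by R2: A)
E3  (by R9: E1, H3)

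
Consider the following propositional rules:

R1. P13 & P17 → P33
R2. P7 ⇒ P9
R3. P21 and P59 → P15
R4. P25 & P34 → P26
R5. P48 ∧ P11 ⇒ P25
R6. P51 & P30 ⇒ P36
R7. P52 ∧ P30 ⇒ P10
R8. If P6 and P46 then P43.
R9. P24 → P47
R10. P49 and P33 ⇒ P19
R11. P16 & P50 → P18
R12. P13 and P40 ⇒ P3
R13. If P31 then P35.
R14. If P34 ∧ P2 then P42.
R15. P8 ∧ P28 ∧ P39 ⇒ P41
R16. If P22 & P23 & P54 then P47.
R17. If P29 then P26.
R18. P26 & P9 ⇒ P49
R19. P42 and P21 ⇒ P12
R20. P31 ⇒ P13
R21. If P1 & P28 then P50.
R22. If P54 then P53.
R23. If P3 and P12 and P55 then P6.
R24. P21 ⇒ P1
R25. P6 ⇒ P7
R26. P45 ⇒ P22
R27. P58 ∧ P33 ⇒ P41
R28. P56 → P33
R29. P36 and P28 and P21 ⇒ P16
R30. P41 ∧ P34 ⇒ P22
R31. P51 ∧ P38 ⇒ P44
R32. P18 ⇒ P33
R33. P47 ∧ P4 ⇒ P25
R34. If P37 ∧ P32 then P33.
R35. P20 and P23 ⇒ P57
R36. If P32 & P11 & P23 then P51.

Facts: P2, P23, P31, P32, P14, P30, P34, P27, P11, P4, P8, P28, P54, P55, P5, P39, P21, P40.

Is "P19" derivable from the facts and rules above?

P42  (by R14: P34, P2)
P41  (by R15: P8, P28, P39)
P12  (by R19: P42, P21)
P13  (by R20: P31)
P1  (by R24: P21)
P22  (by R30: P41, P34)
P51  (by R36: P32, P11, P23)
P36  (by R6: P51, P30)
P3  (by R12: P13, P40)
P47  (by R16: P22, P23, P54)
P50  (by R21: P1, P28)
P6  (by R23: P3, P12, P55)
P7  (by R25: P6)
P16  (by R29: P36, P28, P21)
P25  (by R33: P47, P4)
P9  (by R2: P7)
P26  (by R4: P25, P34)
P18  (by R11: P16, P50)
P49  (by R18: P26, P9)
P33  (by R32: P18)
P19  (by R10: P49, P33)

Yes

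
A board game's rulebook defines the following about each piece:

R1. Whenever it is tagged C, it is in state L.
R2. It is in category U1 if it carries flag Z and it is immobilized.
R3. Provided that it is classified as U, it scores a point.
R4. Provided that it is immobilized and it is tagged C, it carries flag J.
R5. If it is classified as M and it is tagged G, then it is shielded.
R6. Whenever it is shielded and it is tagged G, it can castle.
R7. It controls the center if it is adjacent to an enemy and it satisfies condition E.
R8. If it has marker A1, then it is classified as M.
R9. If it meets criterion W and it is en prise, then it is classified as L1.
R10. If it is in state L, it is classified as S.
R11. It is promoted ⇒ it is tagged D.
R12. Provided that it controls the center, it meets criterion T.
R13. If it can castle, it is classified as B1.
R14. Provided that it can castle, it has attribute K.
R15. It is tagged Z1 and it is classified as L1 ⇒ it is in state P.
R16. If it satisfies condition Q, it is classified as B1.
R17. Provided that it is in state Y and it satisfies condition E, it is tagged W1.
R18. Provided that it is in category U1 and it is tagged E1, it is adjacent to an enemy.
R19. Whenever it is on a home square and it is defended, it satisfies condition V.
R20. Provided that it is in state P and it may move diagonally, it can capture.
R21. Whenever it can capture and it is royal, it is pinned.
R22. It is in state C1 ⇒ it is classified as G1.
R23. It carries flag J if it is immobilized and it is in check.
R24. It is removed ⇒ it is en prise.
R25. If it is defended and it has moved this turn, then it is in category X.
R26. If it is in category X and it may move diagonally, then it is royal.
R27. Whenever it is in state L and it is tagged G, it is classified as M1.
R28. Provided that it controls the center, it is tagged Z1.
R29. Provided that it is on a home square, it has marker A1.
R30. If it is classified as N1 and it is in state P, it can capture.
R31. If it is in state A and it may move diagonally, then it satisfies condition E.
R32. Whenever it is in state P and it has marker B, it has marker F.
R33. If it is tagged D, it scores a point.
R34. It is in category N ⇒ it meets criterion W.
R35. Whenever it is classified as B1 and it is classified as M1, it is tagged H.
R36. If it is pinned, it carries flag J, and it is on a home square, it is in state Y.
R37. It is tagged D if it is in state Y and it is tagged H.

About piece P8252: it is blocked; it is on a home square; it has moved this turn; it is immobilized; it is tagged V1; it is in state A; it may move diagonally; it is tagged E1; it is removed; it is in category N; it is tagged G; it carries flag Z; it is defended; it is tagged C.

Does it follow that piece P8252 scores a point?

By R1 (it is tagged C): it is in state L.
By R2 (it carries flag Z, it is immobilized): it is in category U1.
By R4 (it is immobilized, it is tagged C): it carries flag J.
By R18 (it is in category U1, it is tagged E1): it is adjacent to an enemy.
By R24 (it is removed): it is en prise.
By R25 (it is defended, it has moved this turn): it is in category X.
By R26 (it is in category X, it may move diagonally): it is royal.
By R27 (it is in state L, it is tagged G): it is classified as M1.
By R29 (it is on a home square): it has marker A1.
By R31 (it is in state A, it may move diagonally): it satisfies condition E.
By R34 (it is in category N): it meets criterion W.
By R7 (it is adjacent to an enemy, it satisfies condition E): it controls the center.
By R8 (it has marker A1): it is classified as M.
By R9 (it meets criterion W, it is en prise): it is classified as L1.
By R28 (it controls the center): it is tagged Z1.
By R5 (it is classified as M, it is tagged G): it is shielded.
By R6 (it is shielded, it is tagged G): it can castle.
By R13 (it can castle): it is classified as B1.
By R15 (it is tagged Z1, it is classified as L1): it is in state P.
By R20 (it is in state P, it may move diagonally): it can capture.
By R21 (it can capture, it is royal): it is pinned.
By R35 (it is classified as B1, it is classified as M1): it is tagged H.
By R36 (it is pinned, it carries flag J, it is on a home square): it is in state Y.
By R37 (it is in state Y, it is tagged H): it is tagged D.
By R33 (it is tagged D): it scores a point.

Yes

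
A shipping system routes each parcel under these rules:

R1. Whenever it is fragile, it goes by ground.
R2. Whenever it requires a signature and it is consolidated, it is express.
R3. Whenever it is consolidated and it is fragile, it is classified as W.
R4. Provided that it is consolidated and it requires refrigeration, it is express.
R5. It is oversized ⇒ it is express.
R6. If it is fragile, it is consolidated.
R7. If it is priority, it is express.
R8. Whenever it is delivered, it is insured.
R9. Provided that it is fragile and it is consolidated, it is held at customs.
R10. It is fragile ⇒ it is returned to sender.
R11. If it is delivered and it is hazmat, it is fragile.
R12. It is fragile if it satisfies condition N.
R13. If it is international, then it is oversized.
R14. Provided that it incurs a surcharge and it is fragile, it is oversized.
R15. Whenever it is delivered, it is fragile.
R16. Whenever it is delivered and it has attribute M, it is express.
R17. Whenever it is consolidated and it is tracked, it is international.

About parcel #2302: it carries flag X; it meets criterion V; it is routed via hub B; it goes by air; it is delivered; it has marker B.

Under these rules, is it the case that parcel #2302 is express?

Forward chaining from the given facts derives: is insured, is fragile, goes by ground, is consolidated, is held at customs, is returned to sender, is classified as W.
Rules concluding "it is express": R2 needs "it requires a signature"; R4 needs "it requires refrigeration"; R5 needs "it is oversized"; R7 needs "it is priority"; R16 needs "it has attribute M" — none of these are established.

No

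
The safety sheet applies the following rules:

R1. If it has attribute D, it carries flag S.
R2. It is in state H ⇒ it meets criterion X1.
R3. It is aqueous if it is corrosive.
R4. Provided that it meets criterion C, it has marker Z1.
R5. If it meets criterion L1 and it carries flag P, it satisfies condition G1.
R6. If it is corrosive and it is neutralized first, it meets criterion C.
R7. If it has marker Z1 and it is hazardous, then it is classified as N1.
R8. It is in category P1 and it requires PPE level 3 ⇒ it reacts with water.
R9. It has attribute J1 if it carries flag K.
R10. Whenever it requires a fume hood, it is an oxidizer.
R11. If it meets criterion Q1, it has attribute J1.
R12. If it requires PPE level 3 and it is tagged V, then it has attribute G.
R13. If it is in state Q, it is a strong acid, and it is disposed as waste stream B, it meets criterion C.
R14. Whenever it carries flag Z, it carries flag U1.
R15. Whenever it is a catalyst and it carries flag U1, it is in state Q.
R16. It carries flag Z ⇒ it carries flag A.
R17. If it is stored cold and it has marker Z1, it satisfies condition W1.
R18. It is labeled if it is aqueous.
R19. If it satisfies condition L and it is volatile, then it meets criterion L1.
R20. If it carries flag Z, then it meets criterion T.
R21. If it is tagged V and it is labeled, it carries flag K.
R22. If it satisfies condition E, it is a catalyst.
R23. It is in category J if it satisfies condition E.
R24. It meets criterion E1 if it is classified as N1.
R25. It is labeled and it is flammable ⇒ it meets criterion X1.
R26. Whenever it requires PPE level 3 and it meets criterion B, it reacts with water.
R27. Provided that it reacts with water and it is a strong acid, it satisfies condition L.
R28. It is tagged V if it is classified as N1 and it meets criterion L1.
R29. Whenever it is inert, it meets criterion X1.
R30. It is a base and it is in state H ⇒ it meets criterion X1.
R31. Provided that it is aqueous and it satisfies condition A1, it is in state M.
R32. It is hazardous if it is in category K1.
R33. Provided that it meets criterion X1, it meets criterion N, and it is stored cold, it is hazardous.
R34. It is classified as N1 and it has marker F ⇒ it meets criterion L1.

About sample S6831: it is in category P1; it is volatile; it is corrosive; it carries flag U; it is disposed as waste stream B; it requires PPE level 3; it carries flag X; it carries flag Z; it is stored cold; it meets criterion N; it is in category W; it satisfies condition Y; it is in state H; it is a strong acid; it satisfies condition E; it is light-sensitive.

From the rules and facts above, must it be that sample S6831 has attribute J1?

By R2 (it is in state H): it meets criterion X1.
By R3 (it is corrosive): it is aqueous.
By R8 (it is in category P1, it requires PPE level 3): it reacts with water.
By R14 (it carries flag Z): it carries flag U1.
By R18 (it is aqueous): it is labeled.
By R22 (it satisfies condition E): it is a catalyst.
By R27 (it reacts with water, it is a strong acid): it satisfies condition L.
By R33 (it meets criterion X1, it meets criterion N, it is stored cold): it is hazardous.
By R15 (it is a catalyst, it carries flag U1): it is in state Q.
By R19 (it satisfies condition L, it is volatile): it meets criterion L1.
By R13 (it is in state Q, it is a strong acid, it is disposed as waste stream B): it meets criterion C.
By R4 (it meets criterion C): it has marker Z1.
By R7 (it has marker Z1, it is hazardous): it is classified as N1.
By R28 (it is classified as N1, it meets criterion L1): it is tagged V.
By R21 (it is tagged V, it is labeled): it carries flag K.
By R9 (it carries flag K): it has attribute J1.

Yes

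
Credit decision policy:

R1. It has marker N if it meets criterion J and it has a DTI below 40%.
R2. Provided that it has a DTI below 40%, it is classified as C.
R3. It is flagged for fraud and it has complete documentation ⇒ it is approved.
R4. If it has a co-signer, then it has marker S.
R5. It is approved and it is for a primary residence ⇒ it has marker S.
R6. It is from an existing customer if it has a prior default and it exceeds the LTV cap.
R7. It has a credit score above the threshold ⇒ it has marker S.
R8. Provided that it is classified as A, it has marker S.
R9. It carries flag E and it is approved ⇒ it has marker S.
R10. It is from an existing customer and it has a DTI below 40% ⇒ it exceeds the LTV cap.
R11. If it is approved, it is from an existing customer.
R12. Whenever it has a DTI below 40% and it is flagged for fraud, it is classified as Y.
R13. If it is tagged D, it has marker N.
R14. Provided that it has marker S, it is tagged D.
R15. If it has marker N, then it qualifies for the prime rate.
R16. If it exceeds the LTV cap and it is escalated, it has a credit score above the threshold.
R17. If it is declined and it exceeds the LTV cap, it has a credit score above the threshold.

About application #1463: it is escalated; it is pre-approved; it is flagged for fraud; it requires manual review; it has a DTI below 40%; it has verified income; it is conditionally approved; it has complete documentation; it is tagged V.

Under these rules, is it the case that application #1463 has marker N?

Yes

By R3 (it is flagged for fraud, it has complete documentation): it is approved.
By R11 (it is approved): it is from an existing customer.
By R10 (it is from an existing customer, it has a DTI below 40%): it exceeds the LTV cap.
By R16 (it exceeds the LTV cap, it is escalated): it has a credit score above the threshold.
By R7 (it has a credit score above the threshold): it has marker S.
By R14 (it has marker S): it is tagged D.
By R13 (it is tagged D): it has marker N.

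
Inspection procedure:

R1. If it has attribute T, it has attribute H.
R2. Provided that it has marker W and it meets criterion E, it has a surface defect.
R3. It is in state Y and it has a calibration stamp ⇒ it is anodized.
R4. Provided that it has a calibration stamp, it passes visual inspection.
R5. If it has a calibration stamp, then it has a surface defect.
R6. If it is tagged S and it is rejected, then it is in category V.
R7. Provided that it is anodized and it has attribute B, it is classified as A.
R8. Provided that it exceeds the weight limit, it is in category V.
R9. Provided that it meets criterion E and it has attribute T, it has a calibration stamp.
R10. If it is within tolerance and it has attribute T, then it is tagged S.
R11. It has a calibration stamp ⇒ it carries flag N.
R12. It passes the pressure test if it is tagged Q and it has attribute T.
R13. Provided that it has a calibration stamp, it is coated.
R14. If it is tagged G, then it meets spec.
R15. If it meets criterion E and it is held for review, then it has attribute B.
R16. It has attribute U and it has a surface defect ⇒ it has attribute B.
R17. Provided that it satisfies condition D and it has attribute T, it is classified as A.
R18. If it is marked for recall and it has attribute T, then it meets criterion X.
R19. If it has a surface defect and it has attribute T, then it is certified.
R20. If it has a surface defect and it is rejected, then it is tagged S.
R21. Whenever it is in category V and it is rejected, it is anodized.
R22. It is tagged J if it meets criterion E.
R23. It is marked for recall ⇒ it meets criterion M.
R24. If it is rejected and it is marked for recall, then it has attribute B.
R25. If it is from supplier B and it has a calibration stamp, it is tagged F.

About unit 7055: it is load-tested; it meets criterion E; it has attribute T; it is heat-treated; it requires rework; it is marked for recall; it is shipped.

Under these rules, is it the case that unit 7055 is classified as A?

Forward chaining from the given facts derives: has attribute H, has a calibration stamp, carries flag N, is coated, meets criterion X, is tagged J, meets criterion M, passes visual inspection, has a surface defect, is certified.
Rules concluding "it is classified as A": R7 needs "it is anodized"; R17 needs "it satisfies condition D" — none of these are established.

No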